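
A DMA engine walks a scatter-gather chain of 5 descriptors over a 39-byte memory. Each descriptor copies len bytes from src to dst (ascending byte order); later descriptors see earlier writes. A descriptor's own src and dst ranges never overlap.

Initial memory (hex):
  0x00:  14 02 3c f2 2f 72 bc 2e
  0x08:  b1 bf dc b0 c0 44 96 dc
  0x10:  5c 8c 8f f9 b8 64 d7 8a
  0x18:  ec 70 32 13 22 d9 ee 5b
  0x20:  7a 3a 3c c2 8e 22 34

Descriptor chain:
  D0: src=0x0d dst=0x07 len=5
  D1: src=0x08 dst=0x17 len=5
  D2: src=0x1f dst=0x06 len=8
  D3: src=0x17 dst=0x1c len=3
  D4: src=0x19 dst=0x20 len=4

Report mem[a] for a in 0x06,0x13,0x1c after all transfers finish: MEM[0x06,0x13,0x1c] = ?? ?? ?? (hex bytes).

#0 dst[0x07+5] := {0x44,0x96,0xdc,0x5c,0x8c}
#1 dst[0x17+5] := {0x96,0xdc,0x5c,0x8c,0xc0}
#2 dst[0x06+8] := {0x5b,0x7a,0x3a,0x3c,0xc2,0x8e,0x22,0x34}
#3 dst[0x1c+3] := {0x96,0xdc,0x5c}
#4 dst[0x20+4] := {0x5c,0x8c,0xc0,0x96}
query mem[0x06]=0x5b, mem[0x13]=0xf9, mem[0x1c]=0x96

MEM[0x06,0x13,0x1c] = 5b f9 96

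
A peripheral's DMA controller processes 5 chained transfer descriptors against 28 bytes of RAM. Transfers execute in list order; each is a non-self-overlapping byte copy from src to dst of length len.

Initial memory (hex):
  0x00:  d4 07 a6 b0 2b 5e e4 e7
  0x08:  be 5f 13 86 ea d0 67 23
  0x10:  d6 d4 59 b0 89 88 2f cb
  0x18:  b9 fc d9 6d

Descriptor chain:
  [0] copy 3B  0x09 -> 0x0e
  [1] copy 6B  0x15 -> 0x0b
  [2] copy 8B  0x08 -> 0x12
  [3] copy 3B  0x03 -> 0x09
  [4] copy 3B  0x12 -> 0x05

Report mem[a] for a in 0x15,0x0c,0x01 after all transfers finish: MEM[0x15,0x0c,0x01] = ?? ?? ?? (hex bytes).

MEM[0x15,0x0c,0x01] = 88 2f 07

  after D0: wrote 3B at 0x0e = 5f1386
  after D1: wrote 6B at 0x0b = 882fcbb9fcd9
  after D2: wrote 8B at 0x12 = be5f13882fcbb9fc
  after D3: wrote 3B at 0x09 = b02b5e
  after D4: wrote 3B at 0x05 = be5f13
query mem[0x15]=0x88, mem[0x0c]=0x2f, mem[0x01]=0x07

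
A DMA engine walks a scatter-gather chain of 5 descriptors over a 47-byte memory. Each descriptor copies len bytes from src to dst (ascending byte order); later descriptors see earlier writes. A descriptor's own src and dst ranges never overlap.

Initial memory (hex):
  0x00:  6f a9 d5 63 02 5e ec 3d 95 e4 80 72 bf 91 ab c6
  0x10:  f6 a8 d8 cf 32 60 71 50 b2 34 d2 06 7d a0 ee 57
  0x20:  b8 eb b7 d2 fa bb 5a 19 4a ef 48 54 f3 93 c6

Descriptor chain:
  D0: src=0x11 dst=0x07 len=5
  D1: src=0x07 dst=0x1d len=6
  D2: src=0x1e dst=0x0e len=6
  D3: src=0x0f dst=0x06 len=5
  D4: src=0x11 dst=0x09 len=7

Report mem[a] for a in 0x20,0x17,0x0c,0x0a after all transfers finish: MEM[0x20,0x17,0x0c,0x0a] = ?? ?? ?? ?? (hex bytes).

MEM[0x20,0x17,0x0c,0x0a] = 32 50 32 bf

D0: mem[0x07..0x0b] <- [a8 d8 cf 32 60]
D1: mem[0x1d..0x22] <- [a8 d8 cf 32 60 bf]
D2: mem[0x0e..0x13] <- [d8 cf 32 60 bf d2]
D3: mem[0x06..0x0a] <- [cf 32 60 bf d2]
D4: mem[0x09..0x0f] <- [60 bf d2 32 60 71 50]
query mem[0x20]=0x32, mem[0x17]=0x50, mem[0x0c]=0x32, mem[0x0a]=0xbf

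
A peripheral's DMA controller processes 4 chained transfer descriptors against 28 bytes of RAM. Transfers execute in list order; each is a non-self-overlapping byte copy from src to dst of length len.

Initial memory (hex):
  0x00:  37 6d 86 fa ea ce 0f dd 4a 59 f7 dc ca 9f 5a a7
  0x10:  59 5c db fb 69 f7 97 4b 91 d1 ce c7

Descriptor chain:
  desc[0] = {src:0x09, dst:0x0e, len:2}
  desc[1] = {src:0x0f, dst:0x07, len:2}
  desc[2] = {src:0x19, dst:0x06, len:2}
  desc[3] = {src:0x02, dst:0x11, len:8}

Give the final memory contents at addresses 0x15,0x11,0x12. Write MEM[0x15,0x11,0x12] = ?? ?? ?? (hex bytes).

D0: mem[0x0e..0x0f] <- [59 f7]
D1: mem[0x07..0x08] <- [f7 59]
D2: mem[0x06..0x07] <- [d1 ce]
D3: mem[0x11..0x18] <- [86 fa ea ce d1 ce 59 59]
query mem[0x15]=0xd1, mem[0x11]=0x86, mem[0x12]=0xfa

MEM[0x15,0x11,0x12] = d1 86 fa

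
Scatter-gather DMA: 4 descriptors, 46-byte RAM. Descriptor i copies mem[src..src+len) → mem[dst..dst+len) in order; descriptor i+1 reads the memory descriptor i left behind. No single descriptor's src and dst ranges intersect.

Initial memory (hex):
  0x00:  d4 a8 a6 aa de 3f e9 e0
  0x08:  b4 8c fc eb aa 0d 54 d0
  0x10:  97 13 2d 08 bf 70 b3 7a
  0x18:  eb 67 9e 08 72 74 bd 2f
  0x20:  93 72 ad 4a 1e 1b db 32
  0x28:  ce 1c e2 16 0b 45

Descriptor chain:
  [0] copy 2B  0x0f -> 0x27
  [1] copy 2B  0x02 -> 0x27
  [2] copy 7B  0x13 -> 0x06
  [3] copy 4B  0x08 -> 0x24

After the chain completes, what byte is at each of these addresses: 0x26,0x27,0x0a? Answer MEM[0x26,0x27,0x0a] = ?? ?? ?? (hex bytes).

  after D0: wrote 2B at 0x27 = d097
  after D1: wrote 2B at 0x27 = a6aa
  after D2: wrote 7B at 0x06 = 08bf70b37aeb67
  after D3: wrote 4B at 0x24 = 70b37aeb
query mem[0x26]=0x7a, mem[0x27]=0xeb, mem[0x0a]=0x7a

MEM[0x26,0x27,0x0a] = 7a eb 7a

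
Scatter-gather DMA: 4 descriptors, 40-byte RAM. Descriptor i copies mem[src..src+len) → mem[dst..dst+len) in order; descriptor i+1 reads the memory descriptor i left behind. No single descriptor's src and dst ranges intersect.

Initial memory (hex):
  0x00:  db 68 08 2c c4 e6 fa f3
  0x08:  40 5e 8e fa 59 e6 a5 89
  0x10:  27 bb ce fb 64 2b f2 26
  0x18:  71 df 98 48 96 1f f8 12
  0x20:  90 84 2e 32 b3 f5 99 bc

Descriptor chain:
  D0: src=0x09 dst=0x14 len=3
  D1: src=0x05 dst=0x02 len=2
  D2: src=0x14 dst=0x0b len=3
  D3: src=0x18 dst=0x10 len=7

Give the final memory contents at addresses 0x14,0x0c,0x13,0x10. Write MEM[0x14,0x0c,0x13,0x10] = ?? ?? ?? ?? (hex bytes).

  after D0: wrote 3B at 0x14 = 5e8efa
  after D1: wrote 2B at 0x02 = e6fa
  after D2: wrote 3B at 0x0b = 5e8efa
  after D3: wrote 7B at 0x10 = 71df9848961ff8
query mem[0x14]=0x96, mem[0x0c]=0x8e, mem[0x13]=0x48, mem[0x10]=0x71

MEM[0x14,0x0c,0x13,0x10] = 96 8e 48 71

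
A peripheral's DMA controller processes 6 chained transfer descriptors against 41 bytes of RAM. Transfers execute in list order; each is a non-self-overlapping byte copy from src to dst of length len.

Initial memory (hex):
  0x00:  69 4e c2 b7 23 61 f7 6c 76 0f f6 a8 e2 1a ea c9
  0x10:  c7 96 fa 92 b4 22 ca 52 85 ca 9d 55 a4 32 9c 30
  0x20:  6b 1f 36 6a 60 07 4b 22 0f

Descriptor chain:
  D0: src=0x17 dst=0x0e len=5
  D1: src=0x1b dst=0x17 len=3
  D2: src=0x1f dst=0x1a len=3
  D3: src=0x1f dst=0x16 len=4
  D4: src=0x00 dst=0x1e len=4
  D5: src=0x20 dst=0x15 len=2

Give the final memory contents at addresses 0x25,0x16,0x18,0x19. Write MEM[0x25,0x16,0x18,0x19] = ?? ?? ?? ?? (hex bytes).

#0 dst[0x0e+5] := {0x52,0x85,0xca,0x9d,0x55}
#1 dst[0x17+3] := {0x55,0xa4,0x32}
#2 dst[0x1a+3] := {0x30,0x6b,0x1f}
#3 dst[0x16+4] := {0x30,0x6b,0x1f,0x36}
#4 dst[0x1e+4] := {0x69,0x4e,0xc2,0xb7}
#5 dst[0x15+2] := {0xc2,0xb7}
query mem[0x25]=0x07, mem[0x16]=0xb7, mem[0x18]=0x1f, mem[0x19]=0x36

MEM[0x25,0x16,0x18,0x19] = 07 b7 1f 36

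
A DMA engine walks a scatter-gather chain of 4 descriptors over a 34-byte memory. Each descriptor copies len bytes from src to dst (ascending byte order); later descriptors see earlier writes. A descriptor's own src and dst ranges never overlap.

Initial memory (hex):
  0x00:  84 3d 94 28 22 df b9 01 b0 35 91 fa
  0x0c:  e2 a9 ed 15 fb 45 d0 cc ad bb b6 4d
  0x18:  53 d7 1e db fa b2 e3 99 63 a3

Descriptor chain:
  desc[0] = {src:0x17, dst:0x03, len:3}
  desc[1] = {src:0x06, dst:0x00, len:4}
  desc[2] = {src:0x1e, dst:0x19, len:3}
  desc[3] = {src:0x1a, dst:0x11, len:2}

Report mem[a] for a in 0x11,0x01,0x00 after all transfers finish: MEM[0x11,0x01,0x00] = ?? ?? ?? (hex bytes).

[0] 0x17->0x03 len=3 : 4d 53 d7
[1] 0x06->0x00 len=4 : b9 01 b0 35
[2] 0x1e->0x19 len=3 : e3 99 63
[3] 0x1a->0x11 len=2 : 99 63
query mem[0x11]=0x99, mem[0x01]=0x01, mem[0x00]=0xb9

MEM[0x11,0x01,0x00] = 99 01 b9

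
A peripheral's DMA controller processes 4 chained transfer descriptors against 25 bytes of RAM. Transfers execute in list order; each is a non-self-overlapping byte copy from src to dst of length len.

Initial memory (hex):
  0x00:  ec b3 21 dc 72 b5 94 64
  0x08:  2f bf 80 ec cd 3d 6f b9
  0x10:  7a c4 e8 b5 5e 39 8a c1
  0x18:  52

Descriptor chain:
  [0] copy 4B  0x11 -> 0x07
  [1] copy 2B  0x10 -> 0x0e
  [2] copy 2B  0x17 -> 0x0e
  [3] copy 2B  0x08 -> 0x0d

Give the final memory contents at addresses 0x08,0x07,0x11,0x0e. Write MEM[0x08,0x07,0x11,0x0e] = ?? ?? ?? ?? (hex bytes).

MEM[0x08,0x07,0x11,0x0e] = e8 c4 c4 b5

D0: mem[0x07..0x0a] <- [c4 e8 b5 5e]
D1: mem[0x0e..0x0f] <- [7a c4]
D2: mem[0x0e..0x0f] <- [c1 52]
D3: mem[0x0d..0x0e] <- [e8 b5]
query mem[0x08]=0xe8, mem[0x07]=0xc4, mem[0x11]=0xc4, mem[0x0e]=0xb5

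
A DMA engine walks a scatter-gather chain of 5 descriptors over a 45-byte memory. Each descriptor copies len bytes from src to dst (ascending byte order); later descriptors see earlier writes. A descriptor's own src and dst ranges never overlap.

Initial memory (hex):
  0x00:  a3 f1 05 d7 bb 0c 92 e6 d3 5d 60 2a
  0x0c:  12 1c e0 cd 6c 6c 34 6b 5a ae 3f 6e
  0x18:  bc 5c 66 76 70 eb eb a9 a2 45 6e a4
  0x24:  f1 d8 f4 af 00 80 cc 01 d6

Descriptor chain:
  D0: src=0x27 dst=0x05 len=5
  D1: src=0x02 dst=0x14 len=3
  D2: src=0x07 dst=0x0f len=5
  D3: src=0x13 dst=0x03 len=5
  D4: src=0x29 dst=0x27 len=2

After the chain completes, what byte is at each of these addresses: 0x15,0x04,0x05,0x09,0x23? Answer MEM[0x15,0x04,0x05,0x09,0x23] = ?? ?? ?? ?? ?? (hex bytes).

D0: mem[0x05..0x09] <- [af 00 80 cc 01]
D1: mem[0x14..0x16] <- [05 d7 bb]
D2: mem[0x0f..0x13] <- [80 cc 01 60 2a]
D3: mem[0x03..0x07] <- [2a 05 d7 bb 6e]
D4: mem[0x27..0x28] <- [80 cc]
query mem[0x15]=0xd7, mem[0x04]=0x05, mem[0x05]=0xd7, mem[0x09]=0x01, mem[0x23]=0xa4

MEM[0x15,0x04,0x05,0x09,0x23] = d7 05 d7 01 a4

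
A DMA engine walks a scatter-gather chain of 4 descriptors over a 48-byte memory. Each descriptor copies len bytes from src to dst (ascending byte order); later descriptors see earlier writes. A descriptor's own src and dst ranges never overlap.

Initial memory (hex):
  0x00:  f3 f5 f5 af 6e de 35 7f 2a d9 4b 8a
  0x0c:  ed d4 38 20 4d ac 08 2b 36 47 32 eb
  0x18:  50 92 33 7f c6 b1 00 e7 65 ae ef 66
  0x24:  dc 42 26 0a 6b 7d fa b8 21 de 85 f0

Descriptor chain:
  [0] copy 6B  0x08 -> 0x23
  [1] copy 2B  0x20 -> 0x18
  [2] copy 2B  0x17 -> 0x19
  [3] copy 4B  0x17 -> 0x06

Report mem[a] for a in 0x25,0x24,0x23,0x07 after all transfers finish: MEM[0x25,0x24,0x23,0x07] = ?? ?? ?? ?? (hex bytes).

#0 dst[0x23+6] := {0x2a,0xd9,0x4b,0x8a,0xed,0xd4}
#1 dst[0x18+2] := {0x65,0xae}
#2 dst[0x19+2] := {0xeb,0x65}
#3 dst[0x06+4] := {0xeb,0x65,0xeb,0x65}
query mem[0x25]=0x4b, mem[0x24]=0xd9, mem[0x23]=0x2a, mem[0x07]=0x65

MEM[0x25,0x24,0x23,0x07] = 4b d9 2a 65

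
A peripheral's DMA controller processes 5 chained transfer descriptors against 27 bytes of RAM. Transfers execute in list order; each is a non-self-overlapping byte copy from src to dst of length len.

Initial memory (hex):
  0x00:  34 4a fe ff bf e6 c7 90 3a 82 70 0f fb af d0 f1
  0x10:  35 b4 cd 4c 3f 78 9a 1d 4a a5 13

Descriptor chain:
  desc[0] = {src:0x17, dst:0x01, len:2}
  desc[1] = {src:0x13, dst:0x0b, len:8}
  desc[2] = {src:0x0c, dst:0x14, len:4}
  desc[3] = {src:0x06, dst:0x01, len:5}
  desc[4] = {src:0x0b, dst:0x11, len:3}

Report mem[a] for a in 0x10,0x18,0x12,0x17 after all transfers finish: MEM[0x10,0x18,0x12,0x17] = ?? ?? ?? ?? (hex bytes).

MEM[0x10,0x18,0x12,0x17] = 4a 4a 3f 1d

#0 dst[0x01+2] := {0x1d,0x4a}
#1 dst[0x0b+8] := {0x4c,0x3f,0x78,0x9a,0x1d,0x4a,0xa5,0x13}
#2 dst[0x14+4] := {0x3f,0x78,0x9a,0x1d}
#3 dst[0x01+5] := {0xc7,0x90,0x3a,0x82,0x70}
#4 dst[0x11+3] := {0x4c,0x3f,0x78}
query mem[0x10]=0x4a, mem[0x18]=0x4a, mem[0x12]=0x3f, mem[0x17]=0x1d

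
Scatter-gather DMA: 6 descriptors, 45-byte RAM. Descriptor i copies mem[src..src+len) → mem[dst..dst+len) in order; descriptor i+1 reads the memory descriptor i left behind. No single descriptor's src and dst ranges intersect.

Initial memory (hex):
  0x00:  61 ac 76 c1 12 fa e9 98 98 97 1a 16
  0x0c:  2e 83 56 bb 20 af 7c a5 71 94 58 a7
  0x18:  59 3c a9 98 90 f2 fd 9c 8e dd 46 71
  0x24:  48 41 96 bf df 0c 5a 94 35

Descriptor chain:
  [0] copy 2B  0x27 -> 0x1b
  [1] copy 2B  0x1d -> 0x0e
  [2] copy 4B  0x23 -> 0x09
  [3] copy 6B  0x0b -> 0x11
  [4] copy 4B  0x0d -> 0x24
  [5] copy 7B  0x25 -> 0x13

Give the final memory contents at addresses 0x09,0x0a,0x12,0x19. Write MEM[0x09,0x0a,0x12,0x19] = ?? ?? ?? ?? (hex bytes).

MEM[0x09,0x0a,0x12,0x19] = 71 48 96 94

#0 dst[0x1b+2] := {0xbf,0xdf}
#1 dst[0x0e+2] := {0xf2,0xfd}
#2 dst[0x09+4] := {0x71,0x48,0x41,0x96}
#3 dst[0x11+6] := {0x41,0x96,0x83,0xf2,0xfd,0x20}
#4 dst[0x24+4] := {0x83,0xf2,0xfd,0x20}
#5 dst[0x13+7] := {0xf2,0xfd,0x20,0xdf,0x0c,0x5a,0x94}
query mem[0x09]=0x71, mem[0x0a]=0x48, mem[0x12]=0x96, mem[0x19]=0x94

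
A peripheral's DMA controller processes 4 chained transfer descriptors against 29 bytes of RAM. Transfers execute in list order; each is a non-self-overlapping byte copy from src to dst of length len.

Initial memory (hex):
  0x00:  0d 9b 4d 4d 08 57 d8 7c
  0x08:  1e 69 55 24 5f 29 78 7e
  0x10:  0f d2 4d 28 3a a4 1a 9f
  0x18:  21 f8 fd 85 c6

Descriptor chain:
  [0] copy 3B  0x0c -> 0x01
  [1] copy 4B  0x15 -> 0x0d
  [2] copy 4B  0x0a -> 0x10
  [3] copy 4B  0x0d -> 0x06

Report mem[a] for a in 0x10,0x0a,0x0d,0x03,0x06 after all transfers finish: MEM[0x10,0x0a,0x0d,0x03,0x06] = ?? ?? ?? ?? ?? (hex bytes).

[0] 0x0c->0x01 len=3 : 5f 29 78
[1] 0x15->0x0d len=4 : a4 1a 9f 21
[2] 0x0a->0x10 len=4 : 55 24 5f a4
[3] 0x0d->0x06 len=4 : a4 1a 9f 55
query mem[0x10]=0x55, mem[0x0a]=0x55, mem[0x0d]=0xa4, mem[0x03]=0x78, mem[0x06]=0xa4

MEM[0x10,0x0a,0x0d,0x03,0x06] = 55 55 a4 78 a4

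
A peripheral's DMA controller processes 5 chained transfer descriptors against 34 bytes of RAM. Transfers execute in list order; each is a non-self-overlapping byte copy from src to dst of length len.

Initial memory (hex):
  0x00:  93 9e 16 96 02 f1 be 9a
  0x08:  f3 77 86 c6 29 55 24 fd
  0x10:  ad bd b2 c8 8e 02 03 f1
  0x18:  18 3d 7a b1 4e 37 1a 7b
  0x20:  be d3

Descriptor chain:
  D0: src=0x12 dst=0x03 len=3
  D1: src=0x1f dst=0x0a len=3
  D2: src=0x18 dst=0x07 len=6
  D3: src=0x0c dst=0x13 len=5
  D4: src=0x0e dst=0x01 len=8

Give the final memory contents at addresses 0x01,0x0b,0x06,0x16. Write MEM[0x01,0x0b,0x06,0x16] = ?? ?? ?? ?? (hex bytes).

#0 dst[0x03+3] := {0xb2,0xc8,0x8e}
#1 dst[0x0a+3] := {0x7b,0xbe,0xd3}
#2 dst[0x07+6] := {0x18,0x3d,0x7a,0xb1,0x4e,0x37}
#3 dst[0x13+5] := {0x37,0x55,0x24,0xfd,0xad}
#4 dst[0x01+8] := {0x24,0xfd,0xad,0xbd,0xb2,0x37,0x55,0x24}
query mem[0x01]=0x24, mem[0x0b]=0x4e, mem[0x06]=0x37, mem[0x16]=0xfd

MEM[0x01,0x0b,0x06,0x16] = 24 4e 37 fd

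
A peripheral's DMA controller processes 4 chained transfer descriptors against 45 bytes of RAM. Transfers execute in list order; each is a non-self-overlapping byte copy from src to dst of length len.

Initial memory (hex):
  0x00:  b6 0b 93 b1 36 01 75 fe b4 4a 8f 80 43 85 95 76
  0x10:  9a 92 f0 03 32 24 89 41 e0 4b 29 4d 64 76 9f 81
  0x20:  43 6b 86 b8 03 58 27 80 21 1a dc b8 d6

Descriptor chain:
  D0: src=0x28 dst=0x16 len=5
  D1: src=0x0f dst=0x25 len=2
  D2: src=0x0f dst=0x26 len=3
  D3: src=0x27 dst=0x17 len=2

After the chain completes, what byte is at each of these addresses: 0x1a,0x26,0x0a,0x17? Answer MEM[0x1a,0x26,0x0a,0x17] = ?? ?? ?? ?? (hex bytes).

MEM[0x1a,0x26,0x0a,0x17] = d6 76 8f 9a

[0] 0x28->0x16 len=5 : 21 1a dc b8 d6
[1] 0x0f->0x25 len=2 : 76 9a
[2] 0x0f->0x26 len=3 : 76 9a 92
[3] 0x27->0x17 len=2 : 9a 92
query mem[0x1a]=0xd6, mem[0x26]=0x76, mem[0x0a]=0x8f, mem[0x17]=0x9a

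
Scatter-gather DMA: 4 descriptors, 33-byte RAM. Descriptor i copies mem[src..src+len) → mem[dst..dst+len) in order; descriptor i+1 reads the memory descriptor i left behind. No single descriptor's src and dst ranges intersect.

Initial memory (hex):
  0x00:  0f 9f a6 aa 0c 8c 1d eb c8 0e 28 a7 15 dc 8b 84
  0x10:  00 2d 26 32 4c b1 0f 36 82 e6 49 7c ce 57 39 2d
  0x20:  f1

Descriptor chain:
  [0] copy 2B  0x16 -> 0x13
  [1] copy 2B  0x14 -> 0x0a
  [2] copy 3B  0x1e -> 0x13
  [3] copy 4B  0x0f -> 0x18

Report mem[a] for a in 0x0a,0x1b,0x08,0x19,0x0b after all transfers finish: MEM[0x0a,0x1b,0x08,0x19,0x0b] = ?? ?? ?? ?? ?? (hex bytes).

MEM[0x0a,0x1b,0x08,0x19,0x0b] = 36 26 c8 00 b1

#0 dst[0x13+2] := {0x0f,0x36}
#1 dst[0x0a+2] := {0x36,0xb1}
#2 dst[0x13+3] := {0x39,0x2d,0xf1}
#3 dst[0x18+4] := {0x84,0x00,0x2d,0x26}
query mem[0x0a]=0x36, mem[0x1b]=0x26, mem[0x08]=0xc8, mem[0x19]=0x00, mem[0x0b]=0xb1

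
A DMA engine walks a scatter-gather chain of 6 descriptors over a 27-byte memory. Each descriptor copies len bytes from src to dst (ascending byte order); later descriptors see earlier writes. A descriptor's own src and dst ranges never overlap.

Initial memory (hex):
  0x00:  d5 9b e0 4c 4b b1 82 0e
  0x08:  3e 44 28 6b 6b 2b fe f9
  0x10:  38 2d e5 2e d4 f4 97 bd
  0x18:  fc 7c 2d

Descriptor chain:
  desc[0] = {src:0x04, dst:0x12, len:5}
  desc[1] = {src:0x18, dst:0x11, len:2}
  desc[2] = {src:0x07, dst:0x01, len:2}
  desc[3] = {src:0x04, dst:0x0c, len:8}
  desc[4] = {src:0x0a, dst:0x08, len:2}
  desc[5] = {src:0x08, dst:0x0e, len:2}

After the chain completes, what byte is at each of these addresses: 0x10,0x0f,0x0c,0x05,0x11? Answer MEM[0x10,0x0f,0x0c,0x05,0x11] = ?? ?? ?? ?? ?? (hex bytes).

MEM[0x10,0x0f,0x0c,0x05,0x11] = 3e 6b 4b b1 44

#0 dst[0x12+5] := {0x4b,0xb1,0x82,0x0e,0x3e}
#1 dst[0x11+2] := {0xfc,0x7c}
#2 dst[0x01+2] := {0x0e,0x3e}
#3 dst[0x0c+8] := {0x4b,0xb1,0x82,0x0e,0x3e,0x44,0x28,0x6b}
#4 dst[0x08+2] := {0x28,0x6b}
#5 dst[0x0e+2] := {0x28,0x6b}
query mem[0x10]=0x3e, mem[0x0f]=0x6b, mem[0x0c]=0x4b, mem[0x05]=0xb1, mem[0x11]=0x44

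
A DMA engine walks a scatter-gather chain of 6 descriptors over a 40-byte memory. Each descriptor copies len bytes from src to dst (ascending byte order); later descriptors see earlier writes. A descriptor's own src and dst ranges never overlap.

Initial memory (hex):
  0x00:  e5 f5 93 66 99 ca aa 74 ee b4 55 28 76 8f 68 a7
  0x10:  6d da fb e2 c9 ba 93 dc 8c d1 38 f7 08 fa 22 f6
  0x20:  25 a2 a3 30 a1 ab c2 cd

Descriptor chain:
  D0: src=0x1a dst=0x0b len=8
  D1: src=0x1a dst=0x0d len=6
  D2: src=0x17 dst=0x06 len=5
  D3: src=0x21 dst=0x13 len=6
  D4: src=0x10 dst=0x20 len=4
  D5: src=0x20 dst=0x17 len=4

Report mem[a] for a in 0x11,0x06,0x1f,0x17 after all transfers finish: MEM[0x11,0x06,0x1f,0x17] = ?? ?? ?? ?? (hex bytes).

MEM[0x11,0x06,0x1f,0x17] = 22 dc f6 fa

#0 dst[0x0b+8] := {0x38,0xf7,0x08,0xfa,0x22,0xf6,0x25,0xa2}
#1 dst[0x0d+6] := {0x38,0xf7,0x08,0xfa,0x22,0xf6}
#2 dst[0x06+5] := {0xdc,0x8c,0xd1,0x38,0xf7}
#3 dst[0x13+6] := {0xa2,0xa3,0x30,0xa1,0xab,0xc2}
#4 dst[0x20+4] := {0xfa,0x22,0xf6,0xa2}
#5 dst[0x17+4] := {0xfa,0x22,0xf6,0xa2}
query mem[0x11]=0x22, mem[0x06]=0xdc, mem[0x1f]=0xf6, mem[0x17]=0xfa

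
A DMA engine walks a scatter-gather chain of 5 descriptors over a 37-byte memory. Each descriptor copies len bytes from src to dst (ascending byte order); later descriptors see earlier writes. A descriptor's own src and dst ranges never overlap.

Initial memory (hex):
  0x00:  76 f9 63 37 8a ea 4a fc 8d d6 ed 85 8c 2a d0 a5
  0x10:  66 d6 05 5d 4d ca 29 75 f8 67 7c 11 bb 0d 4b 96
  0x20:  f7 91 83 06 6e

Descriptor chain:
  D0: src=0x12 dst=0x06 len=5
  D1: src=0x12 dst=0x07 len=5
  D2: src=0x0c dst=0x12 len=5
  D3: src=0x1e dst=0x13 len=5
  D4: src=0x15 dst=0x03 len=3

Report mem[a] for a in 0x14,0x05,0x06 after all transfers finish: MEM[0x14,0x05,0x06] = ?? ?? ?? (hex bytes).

  after D0: wrote 5B at 0x06 = 055d4dca29
  after D1: wrote 5B at 0x07 = 055d4dca29
  after D2: wrote 5B at 0x12 = 8c2ad0a566
  after D3: wrote 5B at 0x13 = 4b96f79183
  after D4: wrote 3B at 0x03 = f79183
query mem[0x14]=0x96, mem[0x05]=0x83, mem[0x06]=0x05

MEM[0x14,0x05,0x06] = 96 83 05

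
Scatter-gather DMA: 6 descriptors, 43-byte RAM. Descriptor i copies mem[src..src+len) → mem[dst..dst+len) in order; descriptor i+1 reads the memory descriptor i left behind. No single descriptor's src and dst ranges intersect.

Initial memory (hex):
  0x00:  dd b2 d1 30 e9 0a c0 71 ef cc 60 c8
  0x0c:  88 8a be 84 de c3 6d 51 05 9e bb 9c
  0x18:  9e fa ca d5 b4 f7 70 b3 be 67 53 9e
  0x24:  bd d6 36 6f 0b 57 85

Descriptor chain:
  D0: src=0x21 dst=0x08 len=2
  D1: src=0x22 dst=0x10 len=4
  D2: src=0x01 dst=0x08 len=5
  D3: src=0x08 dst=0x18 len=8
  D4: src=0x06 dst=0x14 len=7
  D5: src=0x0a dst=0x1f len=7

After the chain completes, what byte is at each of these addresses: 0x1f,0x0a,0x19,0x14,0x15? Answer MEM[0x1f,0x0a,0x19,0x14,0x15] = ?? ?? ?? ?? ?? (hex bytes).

[0] 0x21->0x08 len=2 : 67 53
[1] 0x22->0x10 len=4 : 53 9e bd d6
[2] 0x01->0x08 len=5 : b2 d1 30 e9 0a
[3] 0x08->0x18 len=8 : b2 d1 30 e9 0a 8a be 84
[4] 0x06->0x14 len=7 : c0 71 b2 d1 30 e9 0a
[5] 0x0a->0x1f len=7 : 30 e9 0a 8a be 84 53
query mem[0x1f]=0x30, mem[0x0a]=0x30, mem[0x19]=0xe9, mem[0x14]=0xc0, mem[0x15]=0x71

MEM[0x1f,0x0a,0x19,0x14,0x15] = 30 30 e9 c0 71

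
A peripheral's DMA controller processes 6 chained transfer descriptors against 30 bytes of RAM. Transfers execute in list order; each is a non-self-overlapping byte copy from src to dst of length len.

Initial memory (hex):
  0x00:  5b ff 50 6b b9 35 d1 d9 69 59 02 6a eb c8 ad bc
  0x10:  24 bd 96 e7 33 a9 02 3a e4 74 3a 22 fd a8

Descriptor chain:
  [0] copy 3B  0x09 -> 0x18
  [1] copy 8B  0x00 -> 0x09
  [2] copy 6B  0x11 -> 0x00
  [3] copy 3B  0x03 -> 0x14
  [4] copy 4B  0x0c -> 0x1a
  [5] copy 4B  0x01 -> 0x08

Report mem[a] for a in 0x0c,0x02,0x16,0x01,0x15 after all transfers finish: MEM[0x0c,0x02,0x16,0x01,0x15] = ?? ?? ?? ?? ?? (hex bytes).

D0: mem[0x18..0x1a] <- [59 02 6a]
D1: mem[0x09..0x10] <- [5b ff 50 6b b9 35 d1 d9]
D2: mem[0x00..0x05] <- [bd 96 e7 33 a9 02]
D3: mem[0x14..0x16] <- [33 a9 02]
D4: mem[0x1a..0x1d] <- [6b b9 35 d1]
D5: mem[0x08..0x0b] <- [96 e7 33 a9]
query mem[0x0c]=0x6b, mem[0x02]=0xe7, mem[0x16]=0x02, mem[0x01]=0x96, mem[0x15]=0xa9

MEM[0x0c,0x02,0x16,0x01,0x15] = 6b e7 02 96 a9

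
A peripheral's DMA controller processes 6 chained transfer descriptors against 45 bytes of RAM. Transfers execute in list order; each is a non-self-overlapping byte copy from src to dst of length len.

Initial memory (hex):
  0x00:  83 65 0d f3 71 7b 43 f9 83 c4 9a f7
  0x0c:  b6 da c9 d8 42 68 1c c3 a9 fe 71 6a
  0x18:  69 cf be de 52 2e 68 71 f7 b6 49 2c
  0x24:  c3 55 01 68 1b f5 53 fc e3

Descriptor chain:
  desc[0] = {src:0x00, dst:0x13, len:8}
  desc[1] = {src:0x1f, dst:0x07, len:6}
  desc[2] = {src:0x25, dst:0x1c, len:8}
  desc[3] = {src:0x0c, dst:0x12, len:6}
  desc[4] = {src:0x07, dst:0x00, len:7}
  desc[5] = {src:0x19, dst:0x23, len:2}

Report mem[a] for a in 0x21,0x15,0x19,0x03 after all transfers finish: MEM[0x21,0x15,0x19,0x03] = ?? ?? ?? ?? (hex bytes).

MEM[0x21,0x15,0x19,0x03] = 53 d8 43 49

  after D0: wrote 8B at 0x13 = 83650df3717b43f9
  after D1: wrote 6B at 0x07 = 71f7b6492cc3
  after D2: wrote 8B at 0x1c = 5501681bf553fce3
  after D3: wrote 6B at 0x12 = c3dac9d84268
  after D4: wrote 7B at 0x00 = 71f7b6492cc3da
  after D5: wrote 2B at 0x23 = 43f9
query mem[0x21]=0x53, mem[0x15]=0xd8, mem[0x19]=0x43, mem[0x03]=0x49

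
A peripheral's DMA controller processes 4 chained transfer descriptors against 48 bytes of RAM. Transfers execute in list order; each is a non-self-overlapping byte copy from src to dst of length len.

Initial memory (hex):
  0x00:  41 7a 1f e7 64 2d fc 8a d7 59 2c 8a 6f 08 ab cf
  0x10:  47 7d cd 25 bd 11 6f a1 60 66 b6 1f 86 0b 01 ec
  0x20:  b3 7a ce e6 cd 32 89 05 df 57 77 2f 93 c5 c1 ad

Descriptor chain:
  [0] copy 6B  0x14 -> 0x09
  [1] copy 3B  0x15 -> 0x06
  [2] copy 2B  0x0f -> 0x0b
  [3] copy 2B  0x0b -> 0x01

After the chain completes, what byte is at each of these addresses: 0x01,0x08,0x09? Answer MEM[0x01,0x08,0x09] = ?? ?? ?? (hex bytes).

MEM[0x01,0x08,0x09] = cf a1 bd

D0: mem[0x09..0x0e] <- [bd 11 6f a1 60 66]
D1: mem[0x06..0x08] <- [11 6f a1]
D2: mem[0x0b..0x0c] <- [cf 47]
D3: mem[0x01..0x02] <- [cf 47]
query mem[0x01]=0xcf, mem[0x08]=0xa1, mem[0x09]=0xbd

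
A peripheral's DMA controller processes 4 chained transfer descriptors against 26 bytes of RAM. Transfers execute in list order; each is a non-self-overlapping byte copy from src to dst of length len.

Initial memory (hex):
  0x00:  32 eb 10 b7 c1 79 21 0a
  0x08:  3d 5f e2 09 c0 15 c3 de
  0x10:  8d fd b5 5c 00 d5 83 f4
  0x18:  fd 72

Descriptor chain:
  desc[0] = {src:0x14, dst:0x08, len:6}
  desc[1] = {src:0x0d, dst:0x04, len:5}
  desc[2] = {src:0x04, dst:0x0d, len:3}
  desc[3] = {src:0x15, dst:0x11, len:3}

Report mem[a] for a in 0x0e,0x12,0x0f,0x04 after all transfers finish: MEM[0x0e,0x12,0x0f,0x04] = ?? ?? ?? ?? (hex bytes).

D0: mem[0x08..0x0d] <- [00 d5 83 f4 fd 72]
D1: mem[0x04..0x08] <- [72 c3 de 8d fd]
D2: mem[0x0d..0x0f] <- [72 c3 de]
D3: mem[0x11..0x13] <- [d5 83 f4]
query mem[0x0e]=0xc3, mem[0x12]=0x83, mem[0x0f]=0xde, mem[0x04]=0x72

MEM[0x0e,0x12,0x0f,0x04] = c3 83 de 72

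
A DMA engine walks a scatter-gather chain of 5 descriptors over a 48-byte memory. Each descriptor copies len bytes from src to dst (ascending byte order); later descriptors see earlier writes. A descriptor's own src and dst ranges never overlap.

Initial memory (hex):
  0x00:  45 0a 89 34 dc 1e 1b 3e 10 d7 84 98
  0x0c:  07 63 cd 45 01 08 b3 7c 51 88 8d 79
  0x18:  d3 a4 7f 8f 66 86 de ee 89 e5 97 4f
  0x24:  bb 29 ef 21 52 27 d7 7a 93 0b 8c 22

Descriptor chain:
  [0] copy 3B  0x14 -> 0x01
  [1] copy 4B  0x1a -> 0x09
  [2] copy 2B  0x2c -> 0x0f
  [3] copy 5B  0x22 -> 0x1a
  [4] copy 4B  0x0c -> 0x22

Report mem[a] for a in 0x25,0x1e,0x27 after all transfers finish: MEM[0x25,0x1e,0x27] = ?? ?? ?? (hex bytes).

[0] 0x14->0x01 len=3 : 51 88 8d
[1] 0x1a->0x09 len=4 : 7f 8f 66 86
[2] 0x2c->0x0f len=2 : 93 0b
[3] 0x22->0x1a len=5 : 97 4f bb 29 ef
[4] 0x0c->0x22 len=4 : 86 63 cd 93
query mem[0x25]=0x93, mem[0x1e]=0xef, mem[0x27]=0x21

MEM[0x25,0x1e,0x27] = 93 ef 21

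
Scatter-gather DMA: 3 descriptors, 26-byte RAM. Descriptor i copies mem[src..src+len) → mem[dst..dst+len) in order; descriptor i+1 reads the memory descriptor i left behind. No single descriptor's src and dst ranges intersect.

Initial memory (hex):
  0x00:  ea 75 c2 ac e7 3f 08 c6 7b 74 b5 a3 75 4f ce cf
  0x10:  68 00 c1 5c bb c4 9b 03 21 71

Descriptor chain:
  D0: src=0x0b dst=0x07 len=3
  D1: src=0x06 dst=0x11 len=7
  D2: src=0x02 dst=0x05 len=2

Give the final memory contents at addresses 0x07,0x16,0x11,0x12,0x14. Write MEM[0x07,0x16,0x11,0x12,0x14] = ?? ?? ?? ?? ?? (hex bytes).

D0: mem[0x07..0x09] <- [a3 75 4f]
D1: mem[0x11..0x17] <- [08 a3 75 4f b5 a3 75]
D2: mem[0x05..0x06] <- [c2 ac]
query mem[0x07]=0xa3, mem[0x16]=0xa3, mem[0x11]=0x08, mem[0x12]=0xa3, mem[0x14]=0x4f

MEM[0x07,0x16,0x11,0x12,0x14] = a3 a3 08 a3 4f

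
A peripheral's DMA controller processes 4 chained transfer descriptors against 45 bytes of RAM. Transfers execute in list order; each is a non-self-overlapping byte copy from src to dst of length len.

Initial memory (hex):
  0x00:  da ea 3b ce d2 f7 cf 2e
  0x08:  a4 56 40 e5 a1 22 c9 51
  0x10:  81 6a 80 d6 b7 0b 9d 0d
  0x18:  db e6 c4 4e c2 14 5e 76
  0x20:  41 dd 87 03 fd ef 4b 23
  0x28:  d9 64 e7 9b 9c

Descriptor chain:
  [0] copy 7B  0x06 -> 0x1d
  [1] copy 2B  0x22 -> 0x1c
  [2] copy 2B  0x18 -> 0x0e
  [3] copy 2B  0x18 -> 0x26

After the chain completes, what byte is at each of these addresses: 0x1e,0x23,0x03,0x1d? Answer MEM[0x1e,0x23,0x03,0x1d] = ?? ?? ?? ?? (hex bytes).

MEM[0x1e,0x23,0x03,0x1d] = 2e a1 ce a1

[0] 0x06->0x1d len=7 : cf 2e a4 56 40 e5 a1
[1] 0x22->0x1c len=2 : e5 a1
[2] 0x18->0x0e len=2 : db e6
[3] 0x18->0x26 len=2 : db e6
query mem[0x1e]=0x2e, mem[0x23]=0xa1, mem[0x03]=0xce, mem[0x1d]=0xa1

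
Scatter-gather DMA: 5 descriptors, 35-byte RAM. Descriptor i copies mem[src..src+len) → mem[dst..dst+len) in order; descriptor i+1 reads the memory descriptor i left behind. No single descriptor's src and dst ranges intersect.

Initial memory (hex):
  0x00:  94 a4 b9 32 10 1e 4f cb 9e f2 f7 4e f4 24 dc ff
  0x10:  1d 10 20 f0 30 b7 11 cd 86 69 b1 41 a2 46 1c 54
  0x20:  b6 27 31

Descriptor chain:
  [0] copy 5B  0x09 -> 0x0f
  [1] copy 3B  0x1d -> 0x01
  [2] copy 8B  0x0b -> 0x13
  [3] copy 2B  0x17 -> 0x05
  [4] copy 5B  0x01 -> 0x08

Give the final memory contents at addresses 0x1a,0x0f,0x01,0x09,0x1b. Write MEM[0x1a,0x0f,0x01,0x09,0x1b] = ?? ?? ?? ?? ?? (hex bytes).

MEM[0x1a,0x0f,0x01,0x09,0x1b] = f4 f2 46 1c 41

  after D0: wrote 5B at 0x0f = f2f74ef424
  after D1: wrote 3B at 0x01 = 461c54
  after D2: wrote 8B at 0x13 = 4ef424dcf2f74ef4
  after D3: wrote 2B at 0x05 = f2f7
  after D4: wrote 5B at 0x08 = 461c5410f2
query mem[0x1a]=0xf4, mem[0x0f]=0xf2, mem[0x01]=0x46, mem[0x09]=0x1c, mem[0x1b]=0x41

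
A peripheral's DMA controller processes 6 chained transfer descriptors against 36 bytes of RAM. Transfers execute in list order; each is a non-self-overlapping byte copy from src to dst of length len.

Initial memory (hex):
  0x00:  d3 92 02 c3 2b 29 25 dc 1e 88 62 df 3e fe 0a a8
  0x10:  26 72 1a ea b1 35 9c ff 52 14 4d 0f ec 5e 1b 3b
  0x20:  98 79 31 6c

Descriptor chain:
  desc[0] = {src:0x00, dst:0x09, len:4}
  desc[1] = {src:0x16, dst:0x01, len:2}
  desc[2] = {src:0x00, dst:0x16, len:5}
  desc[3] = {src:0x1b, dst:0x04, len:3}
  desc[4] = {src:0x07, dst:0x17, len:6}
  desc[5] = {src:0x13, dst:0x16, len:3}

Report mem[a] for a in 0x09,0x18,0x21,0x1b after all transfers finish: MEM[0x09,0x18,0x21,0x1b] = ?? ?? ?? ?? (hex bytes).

MEM[0x09,0x18,0x21,0x1b] = d3 35 79 02

[0] 0x00->0x09 len=4 : d3 92 02 c3
[1] 0x16->0x01 len=2 : 9c ff
[2] 0x00->0x16 len=5 : d3 9c ff c3 2b
[3] 0x1b->0x04 len=3 : 0f ec 5e
[4] 0x07->0x17 len=6 : dc 1e d3 92 02 c3
[5] 0x13->0x16 len=3 : ea b1 35
query mem[0x09]=0xd3, mem[0x18]=0x35, mem[0x21]=0x79, mem[0x1b]=0x02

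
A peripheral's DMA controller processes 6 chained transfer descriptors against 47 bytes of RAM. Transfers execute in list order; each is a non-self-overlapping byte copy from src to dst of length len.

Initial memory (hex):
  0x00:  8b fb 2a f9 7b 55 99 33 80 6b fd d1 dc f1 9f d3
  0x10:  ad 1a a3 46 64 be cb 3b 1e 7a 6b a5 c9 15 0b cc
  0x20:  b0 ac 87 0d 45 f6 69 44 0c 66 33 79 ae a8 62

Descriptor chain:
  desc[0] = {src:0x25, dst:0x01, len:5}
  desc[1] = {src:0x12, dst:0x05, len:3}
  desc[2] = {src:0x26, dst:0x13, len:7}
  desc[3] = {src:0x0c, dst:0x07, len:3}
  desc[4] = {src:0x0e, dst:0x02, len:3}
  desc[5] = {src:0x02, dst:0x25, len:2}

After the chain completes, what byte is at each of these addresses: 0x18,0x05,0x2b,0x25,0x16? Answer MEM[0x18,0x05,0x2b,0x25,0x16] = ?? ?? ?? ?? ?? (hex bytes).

#0 dst[0x01+5] := {0xf6,0x69,0x44,0x0c,0x66}
#1 dst[0x05+3] := {0xa3,0x46,0x64}
#2 dst[0x13+7] := {0x69,0x44,0x0c,0x66,0x33,0x79,0xae}
#3 dst[0x07+3] := {0xdc,0xf1,0x9f}
#4 dst[0x02+3] := {0x9f,0xd3,0xad}
#5 dst[0x25+2] := {0x9f,0xd3}
query mem[0x18]=0x79, mem[0x05]=0xa3, mem[0x2b]=0x79, mem[0x25]=0x9f, mem[0x16]=0x66

MEM[0x18,0x05,0x2b,0x25,0x16] = 79 a3 79 9f 66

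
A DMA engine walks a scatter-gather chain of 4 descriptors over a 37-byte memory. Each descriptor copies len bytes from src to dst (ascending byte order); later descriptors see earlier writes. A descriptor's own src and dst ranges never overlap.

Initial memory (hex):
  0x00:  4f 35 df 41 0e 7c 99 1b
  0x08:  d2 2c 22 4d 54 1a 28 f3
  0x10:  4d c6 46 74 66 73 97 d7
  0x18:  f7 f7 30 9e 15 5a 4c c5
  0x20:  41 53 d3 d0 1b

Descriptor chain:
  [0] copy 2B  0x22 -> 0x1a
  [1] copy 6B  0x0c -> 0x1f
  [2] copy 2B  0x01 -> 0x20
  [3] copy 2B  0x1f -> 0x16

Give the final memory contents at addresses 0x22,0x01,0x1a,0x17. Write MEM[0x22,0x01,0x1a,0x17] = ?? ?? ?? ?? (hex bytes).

MEM[0x22,0x01,0x1a,0x17] = f3 35 d3 35

#0 dst[0x1a+2] := {0xd3,0xd0}
#1 dst[0x1f+6] := {0x54,0x1a,0x28,0xf3,0x4d,0xc6}
#2 dst[0x20+2] := {0x35,0xdf}
#3 dst[0x16+2] := {0x54,0x35}
query mem[0x22]=0xf3, mem[0x01]=0x35, mem[0x1a]=0xd3, mem[0x17]=0x35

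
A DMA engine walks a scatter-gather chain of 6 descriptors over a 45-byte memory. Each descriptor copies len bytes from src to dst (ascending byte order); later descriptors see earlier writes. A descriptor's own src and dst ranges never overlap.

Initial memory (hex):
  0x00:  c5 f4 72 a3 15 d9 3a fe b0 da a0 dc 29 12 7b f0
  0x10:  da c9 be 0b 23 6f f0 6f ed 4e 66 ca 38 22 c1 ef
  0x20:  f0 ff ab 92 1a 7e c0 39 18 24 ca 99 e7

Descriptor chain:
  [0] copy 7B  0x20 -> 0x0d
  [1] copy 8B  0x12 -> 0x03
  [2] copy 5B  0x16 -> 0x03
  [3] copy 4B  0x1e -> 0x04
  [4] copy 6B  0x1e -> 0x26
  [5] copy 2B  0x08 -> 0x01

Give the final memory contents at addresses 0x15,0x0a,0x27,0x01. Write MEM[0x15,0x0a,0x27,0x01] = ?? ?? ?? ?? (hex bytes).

MEM[0x15,0x0a,0x27,0x01] = 6f 4e ef 6f

[0] 0x20->0x0d len=7 : f0 ff ab 92 1a 7e c0
[1] 0x12->0x03 len=8 : 7e c0 23 6f f0 6f ed 4e
[2] 0x16->0x03 len=5 : f0 6f ed 4e 66
[3] 0x1e->0x04 len=4 : c1 ef f0 ff
[4] 0x1e->0x26 len=6 : c1 ef f0 ff ab 92
[5] 0x08->0x01 len=2 : 6f ed
query mem[0x15]=0x6f, mem[0x0a]=0x4e, mem[0x27]=0xef, mem[0x01]=0x6f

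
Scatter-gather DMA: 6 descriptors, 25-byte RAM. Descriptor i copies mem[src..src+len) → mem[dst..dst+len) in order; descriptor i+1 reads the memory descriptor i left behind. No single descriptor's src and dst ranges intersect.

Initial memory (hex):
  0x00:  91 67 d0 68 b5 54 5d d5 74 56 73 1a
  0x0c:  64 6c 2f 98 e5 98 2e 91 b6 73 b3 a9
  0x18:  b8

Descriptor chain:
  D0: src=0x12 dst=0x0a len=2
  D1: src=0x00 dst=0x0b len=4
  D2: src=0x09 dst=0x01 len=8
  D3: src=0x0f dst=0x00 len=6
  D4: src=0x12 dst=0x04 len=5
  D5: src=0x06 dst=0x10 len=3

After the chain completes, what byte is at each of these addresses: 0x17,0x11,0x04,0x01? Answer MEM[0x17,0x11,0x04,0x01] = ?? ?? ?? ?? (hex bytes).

MEM[0x17,0x11,0x04,0x01] = a9 73 2e e5

#0 dst[0x0a+2] := {0x2e,0x91}
#1 dst[0x0b+4] := {0x91,0x67,0xd0,0x68}
#2 dst[0x01+8] := {0x56,0x2e,0x91,0x67,0xd0,0x68,0x98,0xe5}
#3 dst[0x00+6] := {0x98,0xe5,0x98,0x2e,0x91,0xb6}
#4 dst[0x04+5] := {0x2e,0x91,0xb6,0x73,0xb3}
#5 dst[0x10+3] := {0xb6,0x73,0xb3}
query mem[0x17]=0xa9, mem[0x11]=0x73, mem[0x04]=0x2e, mem[0x01]=0xe5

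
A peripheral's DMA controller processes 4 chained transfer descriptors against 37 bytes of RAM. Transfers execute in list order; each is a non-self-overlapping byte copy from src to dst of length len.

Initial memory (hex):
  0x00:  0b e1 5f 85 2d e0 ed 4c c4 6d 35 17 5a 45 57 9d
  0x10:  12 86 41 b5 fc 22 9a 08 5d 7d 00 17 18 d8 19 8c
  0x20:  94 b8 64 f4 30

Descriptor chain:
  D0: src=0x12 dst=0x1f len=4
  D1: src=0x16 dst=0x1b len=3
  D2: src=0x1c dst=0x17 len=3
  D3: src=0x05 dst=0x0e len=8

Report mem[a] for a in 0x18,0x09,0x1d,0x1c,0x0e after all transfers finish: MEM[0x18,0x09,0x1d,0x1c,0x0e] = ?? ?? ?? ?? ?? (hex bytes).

#0 dst[0x1f+4] := {0x41,0xb5,0xfc,0x22}
#1 dst[0x1b+3] := {0x9a,0x08,0x5d}
#2 dst[0x17+3] := {0x08,0x5d,0x19}
#3 dst[0x0e+8] := {0xe0,0xed,0x4c,0xc4,0x6d,0x35,0x17,0x5a}
query mem[0x18]=0x5d, mem[0x09]=0x6d, mem[0x1d]=0x5d, mem[0x1c]=0x08, mem[0x0e]=0xe0

MEM[0x18,0x09,0x1d,0x1c,0x0e] = 5d 6d 5d 08 e0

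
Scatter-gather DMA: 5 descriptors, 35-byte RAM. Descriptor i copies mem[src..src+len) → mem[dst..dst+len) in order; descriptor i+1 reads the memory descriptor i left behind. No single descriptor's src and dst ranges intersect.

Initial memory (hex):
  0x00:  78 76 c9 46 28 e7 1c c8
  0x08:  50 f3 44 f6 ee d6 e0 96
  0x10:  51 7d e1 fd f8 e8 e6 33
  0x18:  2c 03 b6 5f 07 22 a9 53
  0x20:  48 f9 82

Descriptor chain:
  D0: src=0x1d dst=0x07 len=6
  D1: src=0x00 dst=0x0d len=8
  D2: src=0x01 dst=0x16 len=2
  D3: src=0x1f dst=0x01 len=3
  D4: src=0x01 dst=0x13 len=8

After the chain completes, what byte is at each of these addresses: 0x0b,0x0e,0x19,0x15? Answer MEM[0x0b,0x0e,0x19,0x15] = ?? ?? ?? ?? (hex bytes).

#0 dst[0x07+6] := {0x22,0xa9,0x53,0x48,0xf9,0x82}
#1 dst[0x0d+8] := {0x78,0x76,0xc9,0x46,0x28,0xe7,0x1c,0x22}
#2 dst[0x16+2] := {0x76,0xc9}
#3 dst[0x01+3] := {0x53,0x48,0xf9}
#4 dst[0x13+8] := {0x53,0x48,0xf9,0x28,0xe7,0x1c,0x22,0xa9}
query mem[0x0b]=0xf9, mem[0x0e]=0x76, mem[0x19]=0x22, mem[0x15]=0xf9

MEM[0x0b,0x0e,0x19,0x15] = f9 76 22 f9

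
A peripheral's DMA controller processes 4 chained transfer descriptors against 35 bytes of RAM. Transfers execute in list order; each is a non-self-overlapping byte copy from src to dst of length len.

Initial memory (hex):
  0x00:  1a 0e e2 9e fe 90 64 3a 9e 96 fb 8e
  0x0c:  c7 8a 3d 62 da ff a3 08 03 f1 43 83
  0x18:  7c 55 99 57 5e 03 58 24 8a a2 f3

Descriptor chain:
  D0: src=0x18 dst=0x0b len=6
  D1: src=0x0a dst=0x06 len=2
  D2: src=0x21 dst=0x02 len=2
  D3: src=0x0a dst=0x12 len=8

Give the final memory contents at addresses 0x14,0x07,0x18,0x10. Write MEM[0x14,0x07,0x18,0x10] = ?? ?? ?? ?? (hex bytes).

  after D0: wrote 6B at 0x0b = 7c5599575e03
  after D1: wrote 2B at 0x06 = fb7c
  after D2: wrote 2B at 0x02 = a2f3
  after D3: wrote 8B at 0x12 = fb7c5599575e03ff
query mem[0x14]=0x55, mem[0x07]=0x7c, mem[0x18]=0x03, mem[0x10]=0x03

MEM[0x14,0x07,0x18,0x10] = 55 7c 03 03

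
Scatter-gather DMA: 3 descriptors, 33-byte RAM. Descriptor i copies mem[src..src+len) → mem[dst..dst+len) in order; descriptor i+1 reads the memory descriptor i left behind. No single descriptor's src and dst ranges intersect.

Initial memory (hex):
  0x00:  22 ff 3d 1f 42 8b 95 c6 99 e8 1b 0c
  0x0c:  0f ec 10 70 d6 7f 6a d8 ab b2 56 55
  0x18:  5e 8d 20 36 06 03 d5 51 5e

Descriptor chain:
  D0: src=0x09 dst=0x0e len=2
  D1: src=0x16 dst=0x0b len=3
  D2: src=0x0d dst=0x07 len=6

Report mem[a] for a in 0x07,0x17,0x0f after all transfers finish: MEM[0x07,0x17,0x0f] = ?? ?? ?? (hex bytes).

MEM[0x07,0x17,0x0f] = 5e 55 1b

[0] 0x09->0x0e len=2 : e8 1b
[1] 0x16->0x0b len=3 : 56 55 5e
[2] 0x0d->0x07 len=6 : 5e e8 1b d6 7f 6a
query mem[0x07]=0x5e, mem[0x17]=0x55, mem[0x0f]=0x1b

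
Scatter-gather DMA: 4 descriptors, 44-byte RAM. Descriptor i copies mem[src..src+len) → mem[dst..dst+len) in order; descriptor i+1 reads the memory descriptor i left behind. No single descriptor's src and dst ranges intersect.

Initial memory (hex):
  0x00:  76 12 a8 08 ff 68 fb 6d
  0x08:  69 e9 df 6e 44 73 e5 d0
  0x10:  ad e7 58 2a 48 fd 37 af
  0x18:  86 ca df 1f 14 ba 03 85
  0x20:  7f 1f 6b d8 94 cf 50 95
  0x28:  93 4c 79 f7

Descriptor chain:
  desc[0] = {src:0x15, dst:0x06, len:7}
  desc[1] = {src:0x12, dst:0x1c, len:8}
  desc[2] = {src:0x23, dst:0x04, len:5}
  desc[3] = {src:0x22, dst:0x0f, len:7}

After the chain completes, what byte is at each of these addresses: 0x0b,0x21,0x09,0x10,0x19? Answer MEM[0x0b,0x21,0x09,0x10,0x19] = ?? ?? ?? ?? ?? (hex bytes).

MEM[0x0b,0x21,0x09,0x10,0x19] = df af 86 ca ca

#0 dst[0x06+7] := {0xfd,0x37,0xaf,0x86,0xca,0xdf,0x1f}
#1 dst[0x1c+8] := {0x58,0x2a,0x48,0xfd,0x37,0xaf,0x86,0xca}
#2 dst[0x04+5] := {0xca,0x94,0xcf,0x50,0x95}
#3 dst[0x0f+7] := {0x86,0xca,0x94,0xcf,0x50,0x95,0x93}
query mem[0x0b]=0xdf, mem[0x21]=0xaf, mem[0x09]=0x86, mem[0x10]=0xca, mem[0x19]=0xca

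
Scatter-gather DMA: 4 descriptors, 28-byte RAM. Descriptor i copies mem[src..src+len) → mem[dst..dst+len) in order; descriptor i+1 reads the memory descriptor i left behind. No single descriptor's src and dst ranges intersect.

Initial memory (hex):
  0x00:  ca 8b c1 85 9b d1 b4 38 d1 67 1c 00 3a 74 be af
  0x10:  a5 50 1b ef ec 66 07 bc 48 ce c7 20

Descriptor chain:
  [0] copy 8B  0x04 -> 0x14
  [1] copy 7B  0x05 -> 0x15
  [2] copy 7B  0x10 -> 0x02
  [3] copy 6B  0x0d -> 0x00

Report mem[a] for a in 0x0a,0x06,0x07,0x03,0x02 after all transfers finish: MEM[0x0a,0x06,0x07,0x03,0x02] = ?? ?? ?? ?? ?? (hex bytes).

D0: mem[0x14..0x1b] <- [9b d1 b4 38 d1 67 1c 00]
D1: mem[0x15..0x1b] <- [d1 b4 38 d1 67 1c 00]
D2: mem[0x02..0x08] <- [a5 50 1b ef 9b d1 b4]
D3: mem[0x00..0x05] <- [74 be af a5 50 1b]
query mem[0x0a]=0x1c, mem[0x06]=0x9b, mem[0x07]=0xd1, mem[0x03]=0xa5, mem[0x02]=0xaf

MEM[0x0a,0x06,0x07,0x03,0x02] = 1c 9b d1 a5 af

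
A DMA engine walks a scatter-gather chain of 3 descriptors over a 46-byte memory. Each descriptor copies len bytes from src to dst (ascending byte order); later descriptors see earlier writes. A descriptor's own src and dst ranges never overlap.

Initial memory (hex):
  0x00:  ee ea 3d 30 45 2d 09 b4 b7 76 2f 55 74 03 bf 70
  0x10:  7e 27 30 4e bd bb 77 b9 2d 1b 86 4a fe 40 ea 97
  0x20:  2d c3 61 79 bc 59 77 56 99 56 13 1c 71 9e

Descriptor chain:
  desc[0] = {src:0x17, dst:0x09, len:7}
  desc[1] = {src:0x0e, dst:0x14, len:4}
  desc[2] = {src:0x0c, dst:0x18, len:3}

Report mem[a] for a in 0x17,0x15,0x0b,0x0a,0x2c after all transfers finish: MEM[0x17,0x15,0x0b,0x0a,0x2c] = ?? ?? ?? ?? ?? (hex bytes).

MEM[0x17,0x15,0x0b,0x0a,0x2c] = 27 40 1b 2d 71

[0] 0x17->0x09 len=7 : b9 2d 1b 86 4a fe 40
[1] 0x0e->0x14 len=4 : fe 40 7e 27
[2] 0x0c->0x18 len=3 : 86 4a fe
query mem[0x17]=0x27, mem[0x15]=0x40, mem[0x0b]=0x1b, mem[0x0a]=0x2d, mem[0x2c]=0x71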